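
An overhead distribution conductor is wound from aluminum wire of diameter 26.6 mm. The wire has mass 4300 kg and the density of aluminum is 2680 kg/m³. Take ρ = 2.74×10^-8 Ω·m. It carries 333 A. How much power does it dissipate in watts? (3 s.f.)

15800 W

A = π(d/2)² = π(1.3300e-02 m)² = 5.5572e-04 m²
L = m/(density·A) = 4300/(2680×5.5572e-04) = 2887 m
R = ρL/A = (2.74×10^-8)(2887)/(5.5572e-04) = 0.1424 Ω
P = I²R = (333)² × 0.1424 = 15800 W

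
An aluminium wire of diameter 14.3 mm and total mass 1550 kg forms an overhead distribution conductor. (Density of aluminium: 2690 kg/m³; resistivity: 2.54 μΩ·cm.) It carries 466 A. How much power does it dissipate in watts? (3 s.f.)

ρ = 2.54 μΩ·cm = 2.54×10^-8 Ω·m
A = π(d/2)² = π(7.1500e-03 m)² = 1.6061e-04 m²
L = m/(density·A) = 1550/(2690×1.6061e-04) = 3588 m
R = ρL/A = (2.54×10^-8)(3588)/(1.6061e-04) = 0.5674 Ω
P = I²R = (466)² × 0.5674 = 1.23×10^5 W

1.23×10^5 W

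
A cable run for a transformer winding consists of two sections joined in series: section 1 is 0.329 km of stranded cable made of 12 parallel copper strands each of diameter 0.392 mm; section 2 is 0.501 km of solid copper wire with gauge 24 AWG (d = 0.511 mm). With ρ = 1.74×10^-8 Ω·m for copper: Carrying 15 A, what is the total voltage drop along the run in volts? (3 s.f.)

697 V

Section 1: A_strand = π(1.9600e-04)² = 1.207e-07 m²; R₁ = ρL/(N·A_s) = (1.74×10^-8)(329)/(12×1.207e-07) = 3.953 Ω
Section 2: A = π(0.511/2 mm)² = π(2.5550e-04 m)² = 2.051e-07 m²
R₂ = (1.74×10^-8)(501)/(2.051e-07) = 42.51 Ω
R = R₁ + R₂ = 46.46 Ω
V = IR = 15 × 46.46 = 697 V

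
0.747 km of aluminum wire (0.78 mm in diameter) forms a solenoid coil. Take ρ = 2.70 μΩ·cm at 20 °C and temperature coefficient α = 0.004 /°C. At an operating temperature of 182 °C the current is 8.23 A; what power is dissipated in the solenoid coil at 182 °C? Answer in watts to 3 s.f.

ρ = 2.70 μΩ·cm = 2.70×10^-8 Ω·m
A = π(d/2)² = π(3.9000e-04 m)² = 4.778e-07 m²
R₍20₎ = ρL/A = (2.70×10^-8)(747)/(4.778e-07) = 42.21 Ω
R₍182₎ = R₍20₎(1 + αΔT) = 42.21 × (1 + 0.004×162) = 69.56 Ω
P = I²R = (8.23)² × 69.56 = 4710 W

4710 W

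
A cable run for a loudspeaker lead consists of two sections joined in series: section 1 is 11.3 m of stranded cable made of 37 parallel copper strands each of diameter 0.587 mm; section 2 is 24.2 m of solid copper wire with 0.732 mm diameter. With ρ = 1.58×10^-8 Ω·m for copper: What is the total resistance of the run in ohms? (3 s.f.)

Section 1: A_strand = π(2.9350e-04)² = 2.706e-07 m²; R₁ = ρL/(N·A_s) = (1.58×10^-8)(11.3)/(37×2.706e-07) = 0.01783 Ω
Section 2: A = π(d/2)² = π(3.6600e-04 m)² = 4.208e-07 m²
R₂ = (1.58×10^-8)(24.2)/(4.208e-07) = 0.9086 Ω
R = R₁ + R₂ = 0.926 Ω

0.926 Ω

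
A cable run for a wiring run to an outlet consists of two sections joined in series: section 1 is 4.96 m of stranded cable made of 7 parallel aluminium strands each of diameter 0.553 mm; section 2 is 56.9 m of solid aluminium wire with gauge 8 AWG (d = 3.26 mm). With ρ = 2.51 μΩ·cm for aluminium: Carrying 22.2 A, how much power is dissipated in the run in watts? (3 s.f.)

121 W

ρ = 2.51 μΩ·cm = 2.51×10^-8 Ω·m
Section 1: A_strand = π(2.7650e-04)² = 2.402e-07 m²; R₁ = ρL/(N·A_s) = (2.51×10^-8)(4.96)/(7×2.402e-07) = 0.07405 Ω
Section 2: A = π(3.26/2 mm)² = π(1.6300e-03 m)² = 8.347e-06 m²
R₂ = (2.51×10^-8)(56.9)/(8.347e-06) = 0.1711 Ω
R = R₁ + R₂ = 0.2452 Ω
P = I²R = (22.2)² × 0.2452 = 121 W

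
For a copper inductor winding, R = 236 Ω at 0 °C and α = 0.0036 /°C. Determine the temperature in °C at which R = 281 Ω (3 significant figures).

R = R₀(1 + α(T − T₀)) ⇒ T = T₀ + (R/R₀ − 1)/α
T = 0 + (281/236 − 1)/0.0036 = 0 + (0.1907)/0.0036 = 53.0 °C

53.0 °C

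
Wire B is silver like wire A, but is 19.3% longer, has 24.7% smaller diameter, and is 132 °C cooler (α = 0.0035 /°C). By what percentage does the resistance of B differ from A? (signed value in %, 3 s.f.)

R ∝ ρL/d² with ρ ∝ (1+αΔT), so R_B/R_A = (1 + 19.3/100) × (1 − 24.7/100)⁻² × (1 − 0.0035×132)
= 1.193 × 1.764 × 0.538 = 1.132
(R_B − R_A)/R_A = 1.132 − 1 = 13.2%

13.2%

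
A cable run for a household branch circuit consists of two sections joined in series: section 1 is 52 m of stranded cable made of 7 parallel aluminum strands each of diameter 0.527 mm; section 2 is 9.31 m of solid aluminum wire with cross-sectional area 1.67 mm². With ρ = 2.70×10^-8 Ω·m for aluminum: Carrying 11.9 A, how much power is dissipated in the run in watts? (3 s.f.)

152 W

Section 1: A_strand = π(2.6350e-04)² = 2.181e-07 m²; R₁ = ρL/(N·A_s) = (2.70×10^-8)(52)/(7×2.181e-07) = 0.9195 Ω
Section 2: A = 1.67 mm² = 1.670e-06 m²
R₂ = (2.70×10^-8)(9.31)/(1.670e-06) = 0.1505 Ω
R = R₁ + R₂ = 1.07 Ω
P = I²R = (11.9)² × 1.07 = 152 W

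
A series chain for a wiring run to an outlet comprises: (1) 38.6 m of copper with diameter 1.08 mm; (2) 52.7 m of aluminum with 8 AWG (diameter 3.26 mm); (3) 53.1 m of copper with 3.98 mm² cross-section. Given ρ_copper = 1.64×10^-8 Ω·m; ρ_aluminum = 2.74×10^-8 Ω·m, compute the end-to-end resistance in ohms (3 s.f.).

Seg 1: A = π(d/2)² = π(5.4000e-04 m)² = 9.161e-07 m²
R_1 = (1.64×10^-8)(38.6)/(9.161e-07) = 0.691 Ω
Seg 2: A = π(3.26/2 mm)² = π(1.6300e-03 m)² = 8.347e-06 m²
R_2 = (2.74×10^-8)(52.7)/(8.347e-06) = 0.173 Ω
Seg 3: A = 3.98 mm² = 3.980e-06 m²
R_3 = (1.64×10^-8)(53.1)/(3.980e-06) = 0.2188 Ω
R_total = R_1 + R_2 + R_3 = 1.08 Ω

1.08 Ω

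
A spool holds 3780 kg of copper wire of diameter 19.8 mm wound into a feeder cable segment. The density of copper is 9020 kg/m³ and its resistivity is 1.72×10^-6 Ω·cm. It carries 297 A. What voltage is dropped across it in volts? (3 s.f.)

22.6 V

ρ = 1.72×10^-6 Ω·cm = 1.72×10^-8 Ω·m
A = π(d/2)² = π(9.9000e-03 m)² = 3.0791e-04 m²
L = m/(density·A) = 3780/(9020×3.0791e-04) = 1361 m
R = ρL/A = (1.72×10^-8)(1361)/(3.0791e-04) = 0.07603 Ω
V = IR = 297 × 0.07603 = 22.6 V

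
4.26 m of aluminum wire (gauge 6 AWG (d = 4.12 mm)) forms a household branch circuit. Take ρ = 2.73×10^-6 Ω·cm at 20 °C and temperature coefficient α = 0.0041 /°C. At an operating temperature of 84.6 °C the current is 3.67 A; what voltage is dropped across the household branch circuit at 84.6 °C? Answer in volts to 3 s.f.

0.0405 V

ρ = 2.73×10^-6 Ω·cm = 2.73×10^-8 Ω·m
A = π(4.12/2 mm)² = π(2.0600e-03 m)² = 1.333e-05 m²
R₍20₎ = ρL/A = (2.73×10^-8)(4.26)/(1.333e-05) = 0.008723 Ω
R₍84.6₎ = R₍20₎(1 + αΔT) = 0.008723 × (1 + 0.0041×64.6) = 0.01103 Ω
V = IR = 3.67 × 0.01103 = 0.0405 V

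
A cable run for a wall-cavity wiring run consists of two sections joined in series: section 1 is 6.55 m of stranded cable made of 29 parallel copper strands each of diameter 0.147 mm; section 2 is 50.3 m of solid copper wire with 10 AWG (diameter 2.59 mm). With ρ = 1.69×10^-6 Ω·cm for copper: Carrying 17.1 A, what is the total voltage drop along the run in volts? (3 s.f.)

ρ = 1.69×10^-6 Ω·cm = 1.69×10^-8 Ω·m
Section 1: A_strand = π(7.3500e-05)² = 1.697e-08 m²; R₁ = ρL/(N·A_s) = (1.69×10^-8)(6.55)/(29×1.697e-08) = 0.2249 Ω
Section 2: A = π(2.59/2 mm)² = π(1.2950e-03 m)² = 5.269e-06 m²
R₂ = (1.69×10^-8)(50.3)/(5.269e-06) = 0.1613 Ω
R = R₁ + R₂ = 0.3863 Ω
V = IR = 17.1 × 0.3863 = 6.60 V

6.60 V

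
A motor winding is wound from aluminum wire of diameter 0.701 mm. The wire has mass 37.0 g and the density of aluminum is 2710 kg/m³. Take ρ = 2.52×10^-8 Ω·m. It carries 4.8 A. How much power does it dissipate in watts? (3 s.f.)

53.2 W

A = π(d/2)² = π(3.5050e-04 m)² = 3.8595e-07 m²
L = m/(density·A) = 0.037/(2710×3.8595e-07) = 35.38 m
R = ρL/A = (2.52×10^-8)(35.38)/(3.8595e-07) = 2.31 Ω
P = I²R = (4.8)² × 2.31 = 53.2 W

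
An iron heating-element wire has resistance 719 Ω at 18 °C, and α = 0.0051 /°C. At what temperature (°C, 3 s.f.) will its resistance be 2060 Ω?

R = R₀(1 + α(T − T₀)) ⇒ T = T₀ + (R/R₀ − 1)/α
T = 18 + (2060/719 − 1)/0.0051 = 18 + (1.865)/0.0051 = 384 °C

384 °C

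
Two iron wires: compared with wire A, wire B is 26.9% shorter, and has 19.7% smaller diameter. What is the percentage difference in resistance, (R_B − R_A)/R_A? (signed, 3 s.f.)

13.4%

R ∝ L/d², so R_B/R_A = (1 − 26.9/100) × (1 − 19.7/100)⁻²
= 0.731 × 1.551 = 1.134
(R_B − R_A)/R_A = 1.134 − 1 = 13.4%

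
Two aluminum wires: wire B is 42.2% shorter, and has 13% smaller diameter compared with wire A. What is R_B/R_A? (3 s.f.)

0.764

R ∝ L/d², so R_B/R_A = (1 − 42.2/100) × (1 − 13/100)⁻²
= 0.578 × 1.321 = 0.764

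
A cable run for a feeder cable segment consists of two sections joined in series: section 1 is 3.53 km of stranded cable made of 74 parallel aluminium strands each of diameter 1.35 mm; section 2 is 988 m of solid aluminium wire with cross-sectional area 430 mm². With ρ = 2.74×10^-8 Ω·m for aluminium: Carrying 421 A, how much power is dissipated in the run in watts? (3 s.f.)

1.73×10^5 W

Section 1: A_strand = π(6.7500e-04)² = 1.431e-06 m²; R₁ = ρL/(N·A_s) = (2.74×10^-8)(3530)/(74×1.431e-06) = 0.9131 Ω
Section 2: A = 430 mm² = 4.300e-04 m²
R₂ = (2.74×10^-8)(988)/(4.300e-04) = 0.06296 Ω
R = R₁ + R₂ = 0.9761 Ω
P = I²R = (421)² × 0.9761 = 1.73×10^5 W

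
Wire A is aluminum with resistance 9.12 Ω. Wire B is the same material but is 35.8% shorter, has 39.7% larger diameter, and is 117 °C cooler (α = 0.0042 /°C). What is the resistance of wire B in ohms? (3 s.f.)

R ∝ ρL/d² with ρ ∝ (1+αΔT), so R_B/R_A = (1 − 35.8/100) × (1 + 39.7/100)⁻² × (1 − 0.0042×117)
= 0.642 × 0.5124 × 0.5086 = 0.1673
R_B = 0.1673 × 9.12 = 1.53 Ω

1.53 Ω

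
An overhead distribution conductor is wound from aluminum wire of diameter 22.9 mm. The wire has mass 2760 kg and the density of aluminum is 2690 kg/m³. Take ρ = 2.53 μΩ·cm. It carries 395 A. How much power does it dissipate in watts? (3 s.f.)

ρ = 2.53 μΩ·cm = 2.53×10^-8 Ω·m
A = π(d/2)² = π(1.1450e-02 m)² = 4.1187e-04 m²
L = m/(density·A) = 2760/(2690×4.1187e-04) = 2491 m
R = ρL/A = (2.53×10^-8)(2491)/(4.1187e-04) = 0.153 Ω
P = I²R = (395)² × 0.153 = 23900 W

23900 W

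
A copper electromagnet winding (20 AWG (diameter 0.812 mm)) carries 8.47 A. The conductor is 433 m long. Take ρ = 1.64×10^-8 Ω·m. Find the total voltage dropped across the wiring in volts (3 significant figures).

A = π(0.812/2 mm)² = π(4.0600e-04 m)² = 5.178e-07 m²
R = ρL/A = (1.64×10^-8)(433)/(5.178e-07) = 13.71 Ω
V = IR = 8.47 × 13.71 = 116 V

116 V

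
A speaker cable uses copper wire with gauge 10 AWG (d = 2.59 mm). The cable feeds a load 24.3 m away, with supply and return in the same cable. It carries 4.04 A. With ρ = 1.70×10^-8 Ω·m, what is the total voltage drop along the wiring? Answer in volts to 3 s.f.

A = π(2.59/2 mm)² = π(1.2950e-03 m)² = 5.269e-06 m²
Total conductor length (both ways) L = 2 × 24.3 = 48.6 m
R = ρL/A = (1.70×10^-8)(48.6)/(5.269e-06) = 0.1568 Ω
V = IR = 4.04 × 0.1568 = 0.634 V

0.634 V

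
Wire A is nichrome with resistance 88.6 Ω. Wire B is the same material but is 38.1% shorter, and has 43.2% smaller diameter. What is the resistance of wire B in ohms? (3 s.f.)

R ∝ L/d², so R_B/R_A = (1 − 38.1/100) × (1 − 43.2/100)⁻²
= 0.619 × 3.1 = 1.919
R_B = 1.919 × 88.6 = 170 Ω

170 Ω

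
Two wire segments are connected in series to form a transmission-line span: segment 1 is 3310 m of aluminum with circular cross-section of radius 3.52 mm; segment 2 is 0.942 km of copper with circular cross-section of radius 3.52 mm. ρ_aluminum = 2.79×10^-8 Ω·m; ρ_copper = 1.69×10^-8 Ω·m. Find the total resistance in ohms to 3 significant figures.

Segment 1: A = πr² = π(3.5200e-03 m)² = 3.893e-05 m²
R₁ = ρL/A = (2.79×10^-8)(3310)/(3.893e-05) = 2.372 Ω
R₂ = (1.69×10^-8)(942)/(3.893e-05) = 0.409 Ω
R = R₁ + R₂ = 2.78 Ω

2.78 Ω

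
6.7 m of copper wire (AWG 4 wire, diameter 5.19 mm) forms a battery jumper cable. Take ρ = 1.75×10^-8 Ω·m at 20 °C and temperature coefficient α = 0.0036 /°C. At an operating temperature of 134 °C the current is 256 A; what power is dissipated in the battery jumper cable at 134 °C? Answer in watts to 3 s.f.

A = π(5.19/2 mm)² = π(2.5950e-03 m)² = 2.116e-05 m²
R₍20₎ = ρL/A = (1.75×10^-8)(6.7)/(2.116e-05) = 0.005542 Ω
R₍134₎ = R₍20₎(1 + αΔT) = 0.005542 × (1 + 0.0036×114) = 0.007817 Ω
P = I²R = (256)² × 0.007817 = 512 W

512 W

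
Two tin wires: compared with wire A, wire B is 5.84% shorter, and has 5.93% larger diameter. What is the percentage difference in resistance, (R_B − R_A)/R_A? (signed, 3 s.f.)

-16.1%

R ∝ L/d², so R_B/R_A = (1 − 5.84/100) × (1 + 5.93/100)⁻²
= 0.9416 × 0.8912 = 0.8391
(R_B − R_A)/R_A = 0.8391 − 1 = -16.1%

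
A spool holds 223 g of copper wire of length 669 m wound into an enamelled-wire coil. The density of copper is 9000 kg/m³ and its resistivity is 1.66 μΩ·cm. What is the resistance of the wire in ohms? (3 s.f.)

ρ = 1.66 μΩ·cm = 1.66×10^-8 Ω·m
A = m/(density·L) = 0.223/(9000×669) = 3.7037e-08 m²
R = ρL/A = (1.66×10^-8)(669)/(3.7037e-08) = 300 Ω

300 Ω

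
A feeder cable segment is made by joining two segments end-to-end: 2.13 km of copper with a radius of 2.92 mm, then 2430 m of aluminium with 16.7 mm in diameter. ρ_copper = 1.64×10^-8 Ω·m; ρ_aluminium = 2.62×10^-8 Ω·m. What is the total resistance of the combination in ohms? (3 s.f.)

Segment 1: A = πr² = π(2.9200e-03 m)² = 2.679e-05 m²
R₁ = ρL/A = (1.64×10^-8)(2130)/(2.679e-05) = 1.304 Ω
Segment 2: A = π(d/2)² = π(8.3500e-03 m)² = 2.190e-04 m²
R₂ = (2.62×10^-8)(2430)/(2.190e-04) = 0.2907 Ω
R = R₁ + R₂ = 1.59 Ω

1.59 Ω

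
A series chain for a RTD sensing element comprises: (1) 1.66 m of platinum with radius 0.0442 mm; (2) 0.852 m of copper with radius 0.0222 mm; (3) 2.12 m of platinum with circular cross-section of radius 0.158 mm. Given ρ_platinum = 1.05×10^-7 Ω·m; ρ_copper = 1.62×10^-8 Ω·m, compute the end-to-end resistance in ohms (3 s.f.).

40.2 Ω

Seg 1: A = πr² = π(4.4200e-05 m)² = 6.138e-09 m²
R_1 = (1.05×10^-7)(1.66)/(6.138e-09) = 28.4 Ω
Seg 2: A = πr² = π(2.2200e-05 m)² = 1.548e-09 m²
R_2 = (1.62×10^-8)(0.852)/(1.548e-09) = 8.915 Ω
Seg 3: A = πr² = π(1.5800e-04 m)² = 7.843e-08 m²
R_3 = (1.05×10^-7)(2.12)/(7.843e-08) = 2.838 Ω
R_total = R_1 + R_2 + R_3 = 40.2 Ω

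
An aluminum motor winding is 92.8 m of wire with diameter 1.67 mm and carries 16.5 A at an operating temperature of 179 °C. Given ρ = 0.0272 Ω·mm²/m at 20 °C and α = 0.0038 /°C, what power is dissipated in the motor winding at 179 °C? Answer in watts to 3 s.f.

503 W

ρ = 0.0272 Ω·mm²/m = 2.72×10^-8 Ω·m
A = π(d/2)² = π(8.3500e-04 m)² = 2.190e-06 m²
R₍20₎ = ρL/A = (2.72×10^-8)(92.8)/(2.190e-06) = 1.152 Ω
R₍179₎ = R₍20₎(1 + αΔT) = 1.152 × (1 + 0.0038×159) = 1.849 Ω
P = I²R = (16.5)² × 1.849 = 503 W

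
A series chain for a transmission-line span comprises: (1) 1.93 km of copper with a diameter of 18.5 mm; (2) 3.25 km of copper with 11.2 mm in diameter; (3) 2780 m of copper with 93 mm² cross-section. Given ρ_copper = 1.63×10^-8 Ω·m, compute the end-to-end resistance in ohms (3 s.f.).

1.14 Ω

Seg 1: A = π(d/2)² = π(9.2500e-03 m)² = 2.688e-04 m²
R_1 = (1.63×10^-8)(1930)/(2.688e-04) = 0.117 Ω
Seg 2: A = π(d/2)² = π(5.6000e-03 m)² = 9.852e-05 m²
R_2 = (1.63×10^-8)(3250)/(9.852e-05) = 0.5377 Ω
Seg 3: A = 93 mm² = 9.300e-05 m²
R_3 = (1.63×10^-8)(2780)/(9.300e-05) = 0.4872 Ω
R_total = R_1 + R_2 + R_3 = 1.14 Ω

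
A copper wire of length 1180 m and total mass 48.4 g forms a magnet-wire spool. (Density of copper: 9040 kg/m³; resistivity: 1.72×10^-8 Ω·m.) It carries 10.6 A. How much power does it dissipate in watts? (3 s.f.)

A = m/(density·L) = 0.0484/(9040×1180) = 4.5373e-09 m²
R = ρL/A = (1.72×10^-8)(1180)/(4.5373e-09) = 4473 Ω
P = I²R = (10.6)² × 4473 = 5.03×10^5 W

5.03×10^5 W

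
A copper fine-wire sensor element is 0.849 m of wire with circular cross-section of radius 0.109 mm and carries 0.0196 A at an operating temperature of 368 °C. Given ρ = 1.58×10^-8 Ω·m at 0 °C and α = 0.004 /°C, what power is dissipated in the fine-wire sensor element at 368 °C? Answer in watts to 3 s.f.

A = πr² = π(1.0900e-04 m)² = 3.733e-08 m²
R₍0₎ = ρL/A = (1.58×10^-8)(0.849)/(3.733e-08) = 0.3594 Ω
R₍368₎ = R₍0₎(1 + αΔT) = 0.3594 × (1 + 0.004×368) = 0.8884 Ω
P = I²R = (0.0196)² × 0.8884 = 3.41×10^-4 W

3.41×10^-4 W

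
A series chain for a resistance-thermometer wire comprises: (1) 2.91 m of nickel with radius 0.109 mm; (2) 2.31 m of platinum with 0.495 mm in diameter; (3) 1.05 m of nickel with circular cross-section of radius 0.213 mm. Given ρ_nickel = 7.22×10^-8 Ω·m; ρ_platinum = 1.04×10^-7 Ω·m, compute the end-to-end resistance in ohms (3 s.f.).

Seg 1: A = πr² = π(1.0900e-04 m)² = 3.733e-08 m²
R_1 = (7.22×10^-8)(2.91)/(3.733e-08) = 5.629 Ω
Seg 2: A = π(d/2)² = π(2.4750e-04 m)² = 1.924e-07 m²
R_2 = (1.04×10^-7)(2.31)/(1.924e-07) = 1.248 Ω
Seg 3: A = πr² = π(2.1300e-04 m)² = 1.425e-07 m²
R_3 = (7.22×10^-8)(1.05)/(1.425e-07) = 0.5319 Ω
R_total = R_1 + R_2 + R_3 = 7.41 Ω

7.41 Ω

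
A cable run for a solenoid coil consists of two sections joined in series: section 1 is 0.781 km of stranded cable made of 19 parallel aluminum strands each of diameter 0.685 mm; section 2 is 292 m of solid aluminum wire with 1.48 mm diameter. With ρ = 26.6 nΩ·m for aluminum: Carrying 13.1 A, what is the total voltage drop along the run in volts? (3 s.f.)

98.0 V

ρ = 26.6 nΩ·m = 2.66×10^-8 Ω·m
Section 1: A_strand = π(3.4250e-04)² = 3.685e-07 m²; R₁ = ρL/(N·A_s) = (2.66×10^-8)(781)/(19×3.685e-07) = 2.967 Ω
Section 2: A = π(d/2)² = π(7.4000e-04 m)² = 1.720e-06 m²
R₂ = (2.66×10^-8)(292)/(1.720e-06) = 4.515 Ω
R = R₁ + R₂ = 7.482 Ω
V = IR = 13.1 × 7.482 = 98.0 V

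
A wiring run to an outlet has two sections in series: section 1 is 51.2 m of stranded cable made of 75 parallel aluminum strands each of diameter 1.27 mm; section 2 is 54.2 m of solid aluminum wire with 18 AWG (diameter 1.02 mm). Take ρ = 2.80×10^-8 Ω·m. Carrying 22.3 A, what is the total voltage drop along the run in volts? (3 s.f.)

41.8 V

Section 1: A_strand = π(6.3500e-04)² = 1.267e-06 m²; R₁ = ρL/(N·A_s) = (2.80×10^-8)(51.2)/(75×1.267e-06) = 0.01509 Ω
Section 2: A = π(1.02/2 mm)² = π(5.1000e-04 m)² = 8.171e-07 m²
R₂ = (2.80×10^-8)(54.2)/(8.171e-07) = 1.857 Ω
R = R₁ + R₂ = 1.872 Ω
V = IR = 22.3 × 1.872 = 41.8 V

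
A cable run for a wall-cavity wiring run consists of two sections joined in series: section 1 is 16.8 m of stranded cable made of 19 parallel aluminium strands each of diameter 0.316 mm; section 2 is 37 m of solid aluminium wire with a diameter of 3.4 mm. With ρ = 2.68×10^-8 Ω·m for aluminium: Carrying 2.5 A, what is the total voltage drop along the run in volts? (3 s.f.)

Section 1: A_strand = π(1.5800e-04)² = 7.843e-08 m²; R₁ = ρL/(N·A_s) = (2.68×10^-8)(16.8)/(19×7.843e-08) = 0.3022 Ω
Section 2: A = π(d/2)² = π(1.7000e-03 m)² = 9.079e-06 m²
R₂ = (2.68×10^-8)(37)/(9.079e-06) = 0.1092 Ω
R = R₁ + R₂ = 0.4114 Ω
V = IR = 2.5 × 0.4114 = 1.03 V

1.03 V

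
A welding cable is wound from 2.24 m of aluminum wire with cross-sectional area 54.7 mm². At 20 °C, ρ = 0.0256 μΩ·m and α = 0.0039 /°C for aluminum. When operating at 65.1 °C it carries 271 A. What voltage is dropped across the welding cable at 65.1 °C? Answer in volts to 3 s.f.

0.334 V

ρ = 0.0256 μΩ·m = 2.56×10^-8 Ω·m
A = 54.7 mm² = 5.470e-05 m²
R₍20₎ = ρL/A = (2.56×10^-8)(2.24)/(5.470e-05) = 0.001048 Ω
R₍65.1₎ = R₍20₎(1 + αΔT) = 0.001048 × (1 + 0.0039×45.1) = 0.001233 Ω
V = IR = 271 × 0.001233 = 0.334 V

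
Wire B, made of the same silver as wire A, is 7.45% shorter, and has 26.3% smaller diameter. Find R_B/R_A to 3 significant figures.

R ∝ L/d², so R_B/R_A = (1 − 7.45/100) × (1 − 26.3/100)⁻²
= 0.9255 × 1.841 = 1.70

1.70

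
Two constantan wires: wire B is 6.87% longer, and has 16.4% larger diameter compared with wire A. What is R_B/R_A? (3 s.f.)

0.789

R ∝ L/d², so R_B/R_A = (1 + 6.87/100) × (1 + 16.4/100)⁻²
= 1.069 × 0.7381 = 0.789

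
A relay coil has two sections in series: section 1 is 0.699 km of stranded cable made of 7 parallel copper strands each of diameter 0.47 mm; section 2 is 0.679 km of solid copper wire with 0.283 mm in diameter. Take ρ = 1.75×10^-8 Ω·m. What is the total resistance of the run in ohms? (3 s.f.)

199 Ω

Section 1: A_strand = π(2.3500e-04)² = 1.735e-07 m²; R₁ = ρL/(N·A_s) = (1.75×10^-8)(699)/(7×1.735e-07) = 10.07 Ω
Section 2: A = π(d/2)² = π(1.4150e-04 m)² = 6.290e-08 m²
R₂ = (1.75×10^-8)(679)/(6.290e-08) = 188.9 Ω
R = R₁ + R₂ = 199 Ω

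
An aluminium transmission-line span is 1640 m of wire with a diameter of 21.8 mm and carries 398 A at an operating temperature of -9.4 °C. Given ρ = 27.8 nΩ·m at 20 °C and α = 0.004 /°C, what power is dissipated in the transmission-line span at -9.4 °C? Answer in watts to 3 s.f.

17100 W

ρ = 27.8 nΩ·m = 2.78×10^-8 Ω·m
A = π(d/2)² = π(1.0900e-02 m)² = 3.733e-04 m²
R₍20₎ = ρL/A = (2.78×10^-8)(1640)/(3.733e-04) = 0.1221 Ω
R₍-9.4₎ = R₍20₎(1 + αΔT) = 0.1221 × (1 + 0.004×-29.4) = 0.1078 Ω
P = I²R = (398)² × 0.1078 = 17100 W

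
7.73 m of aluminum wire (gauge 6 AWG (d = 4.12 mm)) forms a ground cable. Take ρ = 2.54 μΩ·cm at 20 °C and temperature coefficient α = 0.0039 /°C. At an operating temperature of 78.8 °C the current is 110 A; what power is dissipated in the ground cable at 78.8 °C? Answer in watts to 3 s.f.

219 W

ρ = 2.54 μΩ·cm = 2.54×10^-8 Ω·m
A = π(4.12/2 mm)² = π(2.0600e-03 m)² = 1.333e-05 m²
R₍20₎ = ρL/A = (2.54×10^-8)(7.73)/(1.333e-05) = 0.01473 Ω
R₍78.8₎ = R₍20₎(1 + αΔT) = 0.01473 × (1 + 0.0039×58.8) = 0.0181 Ω
P = I²R = (110)² × 0.0181 = 219 W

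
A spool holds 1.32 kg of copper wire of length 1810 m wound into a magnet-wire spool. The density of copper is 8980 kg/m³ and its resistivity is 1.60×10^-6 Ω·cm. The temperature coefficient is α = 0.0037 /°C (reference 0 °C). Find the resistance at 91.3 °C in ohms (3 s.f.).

ρ = 1.60×10^-6 Ω·cm = 1.60×10^-8 Ω·m
A = m/(density·L) = 1.32/(8980×1810) = 8.1212e-08 m²
R = ρL/A = (1.60×10^-8)(1810)/(8.1212e-08) = 356.6 Ω
R(91.3 °C) = 356.6 × (1 + 0.0037×91.3) = 477 Ω

477 Ω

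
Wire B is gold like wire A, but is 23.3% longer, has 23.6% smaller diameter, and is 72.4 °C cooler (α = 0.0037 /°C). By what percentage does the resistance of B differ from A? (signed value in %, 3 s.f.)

R ∝ ρL/d² with ρ ∝ (1+αΔT), so R_B/R_A = (1 + 23.3/100) × (1 − 23.6/100)⁻² × (1 − 0.0037×72.4)
= 1.233 × 1.713 × 0.7321 = 1.546
(R_B − R_A)/R_A = 1.546 − 1 = 54.7%

54.7%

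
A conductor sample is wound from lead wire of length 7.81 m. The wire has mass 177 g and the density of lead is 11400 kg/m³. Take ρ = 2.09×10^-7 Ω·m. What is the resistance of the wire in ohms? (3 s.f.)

0.821 Ω

A = m/(density·L) = 0.177/(11400×7.81) = 1.9880e-06 m²
R = ρL/A = (2.09×10^-7)(7.81)/(1.9880e-06) = 0.821 Ω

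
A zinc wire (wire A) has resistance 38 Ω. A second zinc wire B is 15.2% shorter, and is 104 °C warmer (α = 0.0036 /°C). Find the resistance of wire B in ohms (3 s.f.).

R ∝ ρL/d² with ρ ∝ (1+αΔT), so R_B/R_A = (1 − 15.2/100) × (1 + 0.0036×104)
= 0.848 × 1.374 = 1.165
R_B = 1.165 × 38 = 44.3 Ω

44.3 Ω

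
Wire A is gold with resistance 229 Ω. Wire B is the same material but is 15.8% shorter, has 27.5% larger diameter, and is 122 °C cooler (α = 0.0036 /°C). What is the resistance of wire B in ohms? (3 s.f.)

66.5 Ω

R ∝ ρL/d² with ρ ∝ (1+αΔT), so R_B/R_A = (1 − 15.8/100) × (1 + 27.5/100)⁻² × (1 − 0.0036×122)
= 0.842 × 0.6151 × 0.5608 = 0.2905
R_B = 0.2905 × 229 = 66.5 Ω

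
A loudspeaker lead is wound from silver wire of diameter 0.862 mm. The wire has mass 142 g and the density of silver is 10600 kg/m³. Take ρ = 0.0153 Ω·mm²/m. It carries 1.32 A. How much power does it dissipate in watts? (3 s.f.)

ρ = 0.0153 Ω·mm²/m = 1.53×10^-8 Ω·m
A = π(d/2)² = π(4.3100e-04 m)² = 5.8359e-07 m²
L = m/(density·A) = 0.142/(10600×5.8359e-07) = 22.96 m
R = ρL/A = (1.53×10^-8)(22.96)/(5.8359e-07) = 0.6018 Ω
P = I²R = (1.32)² × 0.6018 = 1.05 W

1.05 W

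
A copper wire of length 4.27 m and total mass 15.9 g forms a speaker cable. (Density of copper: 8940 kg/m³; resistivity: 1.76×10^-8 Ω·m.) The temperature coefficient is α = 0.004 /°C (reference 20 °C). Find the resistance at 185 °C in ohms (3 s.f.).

0.300 Ω

A = m/(density·L) = 0.0159/(8940×4.27) = 4.1652e-07 m²
R = ρL/A = (1.76×10^-8)(4.27)/(4.1652e-07) = 0.1804 Ω
R(185 °C) = 0.1804 × (1 + 0.004×165) = 0.300 Ω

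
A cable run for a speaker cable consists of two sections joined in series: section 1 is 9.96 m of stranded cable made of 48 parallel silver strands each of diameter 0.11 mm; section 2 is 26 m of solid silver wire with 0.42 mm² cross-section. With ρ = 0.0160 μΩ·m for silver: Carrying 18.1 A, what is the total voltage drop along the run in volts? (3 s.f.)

24.3 V

ρ = 0.0160 μΩ·m = 1.60×10^-8 Ω·m
Section 1: A_strand = π(5.5000e-05)² = 9.503e-09 m²; R₁ = ρL/(N·A_s) = (1.60×10^-8)(9.96)/(48×9.503e-09) = 0.3494 Ω
Section 2: A = 0.42 mm² = 4.200e-07 m²
R₂ = (1.60×10^-8)(26)/(4.200e-07) = 0.9905 Ω
R = R₁ + R₂ = 1.34 Ω
V = IR = 18.1 × 1.34 = 24.3 V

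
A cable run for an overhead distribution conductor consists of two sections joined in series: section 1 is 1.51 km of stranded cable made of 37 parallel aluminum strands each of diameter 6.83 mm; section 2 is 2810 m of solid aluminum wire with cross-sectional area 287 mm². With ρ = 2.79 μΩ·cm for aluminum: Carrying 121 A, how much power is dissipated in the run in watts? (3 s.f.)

ρ = 2.79 μΩ·cm = 2.79×10^-8 Ω·m
Section 1: A_strand = π(3.4150e-03)² = 3.664e-05 m²; R₁ = ρL/(N·A_s) = (2.79×10^-8)(1510)/(37×3.664e-05) = 0.03108 Ω
Section 2: A = 287 mm² = 2.870e-04 m²
R₂ = (2.79×10^-8)(2810)/(2.870e-04) = 0.2732 Ω
R = R₁ + R₂ = 0.3042 Ω
P = I²R = (121)² × 0.3042 = 4450 W

4450 W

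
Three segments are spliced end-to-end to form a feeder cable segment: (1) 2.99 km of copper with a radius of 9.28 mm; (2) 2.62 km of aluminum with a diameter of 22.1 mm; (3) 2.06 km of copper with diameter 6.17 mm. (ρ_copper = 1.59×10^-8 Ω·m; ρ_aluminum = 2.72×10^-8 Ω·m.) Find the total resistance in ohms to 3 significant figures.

Seg 1: A = πr² = π(9.2800e-03 m)² = 2.705e-04 m²
R_1 = (1.59×10^-8)(2990)/(2.705e-04) = 0.1757 Ω
Seg 2: A = π(d/2)² = π(1.1050e-02 m)² = 3.836e-04 m²
R_2 = (2.72×10^-8)(2620)/(3.836e-04) = 0.1858 Ω
Seg 3: A = π(d/2)² = π(3.0850e-03 m)² = 2.990e-05 m²
R_3 = (1.59×10^-8)(2060)/(2.990e-05) = 1.095 Ω
R_total = R_1 + R_2 + R_3 = 1.46 Ω

1.46 Ω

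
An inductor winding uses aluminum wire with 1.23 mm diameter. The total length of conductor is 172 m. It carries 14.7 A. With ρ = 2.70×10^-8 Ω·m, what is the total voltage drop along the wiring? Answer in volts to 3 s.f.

57.5 V

A = π(d/2)² = π(6.1500e-04 m)² = 1.188e-06 m²
R = ρL/A = (2.70×10^-8)(172)/(1.188e-06) = 3.908 Ω
V = IR = 14.7 × 3.908 = 57.5 V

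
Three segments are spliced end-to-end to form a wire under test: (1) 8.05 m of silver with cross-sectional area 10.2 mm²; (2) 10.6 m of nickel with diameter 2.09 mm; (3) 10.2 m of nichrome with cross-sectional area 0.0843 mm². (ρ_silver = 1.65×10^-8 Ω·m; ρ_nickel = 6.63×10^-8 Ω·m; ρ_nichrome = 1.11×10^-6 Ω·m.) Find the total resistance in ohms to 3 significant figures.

Seg 1: A = 10.2 mm² = 1.020e-05 m²
R_1 = (1.65×10^-8)(8.05)/(1.020e-05) = 0.01302 Ω
Seg 2: A = π(d/2)² = π(1.0450e-03 m)² = 3.431e-06 m²
R_2 = (6.63×10^-8)(10.6)/(3.431e-06) = 0.2049 Ω
Seg 3: A = 0.0843 mm² = 8.430e-08 m²
R_3 = (1.11×10^-6)(10.2)/(8.430e-08) = 134.3 Ω
R_total = R_1 + R_2 + R_3 = 135 Ω

135 Ω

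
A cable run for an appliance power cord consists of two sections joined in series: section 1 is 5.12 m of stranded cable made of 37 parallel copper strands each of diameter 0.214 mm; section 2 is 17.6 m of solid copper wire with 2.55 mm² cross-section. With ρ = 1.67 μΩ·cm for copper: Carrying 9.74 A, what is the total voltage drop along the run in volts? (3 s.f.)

1.75 V

ρ = 1.67 μΩ·cm = 1.67×10^-8 Ω·m
Section 1: A_strand = π(1.0700e-04)² = 3.597e-08 m²; R₁ = ρL/(N·A_s) = (1.67×10^-8)(5.12)/(37×3.597e-08) = 0.06425 Ω
Section 2: A = 2.55 mm² = 2.550e-06 m²
R₂ = (1.67×10^-8)(17.6)/(2.550e-06) = 0.1153 Ω
R = R₁ + R₂ = 0.1795 Ω
V = IR = 9.74 × 0.1795 = 1.75 V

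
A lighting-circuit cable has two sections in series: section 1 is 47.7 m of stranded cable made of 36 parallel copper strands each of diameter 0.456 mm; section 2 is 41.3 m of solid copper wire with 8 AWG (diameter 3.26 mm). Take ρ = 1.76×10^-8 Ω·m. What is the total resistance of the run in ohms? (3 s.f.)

0.230 Ω

Section 1: A_strand = π(2.2800e-04)² = 1.633e-07 m²; R₁ = ρL/(N·A_s) = (1.76×10^-8)(47.7)/(36×1.633e-07) = 0.1428 Ω
Section 2: A = π(3.26/2 mm)² = π(1.6300e-03 m)² = 8.347e-06 m²
R₂ = (1.76×10^-8)(41.3)/(8.347e-06) = 0.08708 Ω
R = R₁ + R₂ = 0.230 Ω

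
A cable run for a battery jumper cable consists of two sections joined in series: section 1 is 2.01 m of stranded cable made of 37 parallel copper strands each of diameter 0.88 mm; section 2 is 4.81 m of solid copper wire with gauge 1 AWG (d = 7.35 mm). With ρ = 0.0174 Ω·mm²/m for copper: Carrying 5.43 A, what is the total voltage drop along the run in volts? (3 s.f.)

0.0191 V

ρ = 0.0174 Ω·mm²/m = 1.74×10^-8 Ω·m
Section 1: A_strand = π(4.4000e-04)² = 6.082e-07 m²; R₁ = ρL/(N·A_s) = (1.74×10^-8)(2.01)/(37×6.082e-07) = 0.001554 Ω
Section 2: A = π(7.35/2 mm)² = π(3.6750e-03 m)² = 4.243e-05 m²
R₂ = (1.74×10^-8)(4.81)/(4.243e-05) = 0.001973 Ω
R = R₁ + R₂ = 0.003527 Ω
V = IR = 5.43 × 0.003527 = 0.0191 V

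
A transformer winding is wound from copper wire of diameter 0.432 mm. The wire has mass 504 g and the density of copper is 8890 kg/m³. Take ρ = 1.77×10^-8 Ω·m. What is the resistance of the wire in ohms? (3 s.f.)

A = π(d/2)² = π(2.1600e-04 m)² = 1.4657e-07 m²
L = m/(density·A) = 0.504/(8890×1.4657e-07) = 386.8 m
R = ρL/A = (1.77×10^-8)(386.8)/(1.4657e-07) = 46.7 Ω

46.7 Ω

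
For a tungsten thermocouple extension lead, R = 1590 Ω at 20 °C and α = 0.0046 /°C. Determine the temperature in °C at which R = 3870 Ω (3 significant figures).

332 °C

R = R₀(1 + α(T − T₀)) ⇒ T = T₀ + (R/R₀ − 1)/α
T = 20 + (3870/1590 − 1)/0.0046 = 20 + (1.434)/0.0046 = 332 °C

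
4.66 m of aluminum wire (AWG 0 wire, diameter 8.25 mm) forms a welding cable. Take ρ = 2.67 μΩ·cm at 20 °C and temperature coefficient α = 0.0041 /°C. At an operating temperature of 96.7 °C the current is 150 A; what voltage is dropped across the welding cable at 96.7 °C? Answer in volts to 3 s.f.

0.459 V

ρ = 2.67 μΩ·cm = 2.67×10^-8 Ω·m
A = π(8.25/2 mm)² = π(4.1250e-03 m)² = 5.346e-05 m²
R₍20₎ = ρL/A = (2.67×10^-8)(4.66)/(5.346e-05) = 0.002328 Ω
R₍96.7₎ = R₍20₎(1 + αΔT) = 0.002328 × (1 + 0.0041×76.7) = 0.003059 Ω
V = IR = 150 × 0.003059 = 0.459 V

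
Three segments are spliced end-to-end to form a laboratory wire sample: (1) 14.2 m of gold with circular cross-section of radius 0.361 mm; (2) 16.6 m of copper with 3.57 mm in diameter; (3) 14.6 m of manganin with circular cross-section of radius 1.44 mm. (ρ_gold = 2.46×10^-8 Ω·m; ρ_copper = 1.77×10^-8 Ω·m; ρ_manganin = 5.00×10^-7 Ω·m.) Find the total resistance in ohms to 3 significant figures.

Seg 1: A = πr² = π(3.6100e-04 m)² = 4.094e-07 m²
R_1 = (2.46×10^-8)(14.2)/(4.094e-07) = 0.8532 Ω
Seg 2: A = π(d/2)² = π(1.7850e-03 m)² = 1.001e-05 m²
R_2 = (1.77×10^-8)(16.6)/(1.001e-05) = 0.02935 Ω
Seg 3: A = πr² = π(1.4400e-03 m)² = 6.514e-06 m²
R_3 = (5.00×10^-7)(14.6)/(6.514e-06) = 1.121 Ω
R_total = R_1 + R_2 + R_3 = 2.00 Ω

2.00 Ω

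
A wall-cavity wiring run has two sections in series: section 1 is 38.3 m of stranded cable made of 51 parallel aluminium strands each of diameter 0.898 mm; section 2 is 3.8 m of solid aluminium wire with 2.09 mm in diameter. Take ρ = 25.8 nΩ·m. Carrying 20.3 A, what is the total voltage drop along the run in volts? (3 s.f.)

1.20 V

ρ = 25.8 nΩ·m = 2.58×10^-8 Ω·m
Section 1: A_strand = π(4.4900e-04)² = 6.333e-07 m²; R₁ = ρL/(N·A_s) = (2.58×10^-8)(38.3)/(51×6.333e-07) = 0.03059 Ω
Section 2: A = π(d/2)² = π(1.0450e-03 m)² = 3.431e-06 m²
R₂ = (2.58×10^-8)(3.8)/(3.431e-06) = 0.02858 Ω
R = R₁ + R₂ = 0.05917 Ω
V = IR = 20.3 × 0.05917 = 1.20 V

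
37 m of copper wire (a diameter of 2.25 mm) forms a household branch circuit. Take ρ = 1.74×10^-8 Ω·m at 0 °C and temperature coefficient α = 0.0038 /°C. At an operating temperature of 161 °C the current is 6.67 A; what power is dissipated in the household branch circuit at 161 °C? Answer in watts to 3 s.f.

A = π(d/2)² = π(1.1250e-03 m)² = 3.976e-06 m²
R₍0₎ = ρL/A = (1.74×10^-8)(37)/(3.976e-06) = 0.1619 Ω
R₍161₎ = R₍0₎(1 + αΔT) = 0.1619 × (1 + 0.0038×161) = 0.261 Ω
P = I²R = (6.67)² × 0.261 = 11.6 W

11.6 W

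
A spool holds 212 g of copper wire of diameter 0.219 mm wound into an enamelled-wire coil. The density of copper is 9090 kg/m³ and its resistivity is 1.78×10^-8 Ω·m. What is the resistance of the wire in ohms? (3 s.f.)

A = π(d/2)² = π(1.0950e-04 m)² = 3.7668e-08 m²
L = m/(density·A) = 0.212/(9090×3.7668e-08) = 619.1 m
R = ρL/A = (1.78×10^-8)(619.1)/(3.7668e-08) = 293 Ω

293 Ω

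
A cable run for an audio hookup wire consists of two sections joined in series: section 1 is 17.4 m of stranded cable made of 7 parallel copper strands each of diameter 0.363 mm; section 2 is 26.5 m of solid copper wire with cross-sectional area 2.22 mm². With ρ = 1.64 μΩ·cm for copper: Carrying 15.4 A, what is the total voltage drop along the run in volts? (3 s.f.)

9.08 V

ρ = 1.64 μΩ·cm = 1.64×10^-8 Ω·m
Section 1: A_strand = π(1.8150e-04)² = 1.035e-07 m²; R₁ = ρL/(N·A_s) = (1.64×10^-8)(17.4)/(7×1.035e-07) = 0.3939 Ω
Section 2: A = 2.22 mm² = 2.220e-06 m²
R₂ = (1.64×10^-8)(26.5)/(2.220e-06) = 0.1958 Ω
R = R₁ + R₂ = 0.5897 Ω
V = IR = 15.4 × 0.5897 = 9.08 V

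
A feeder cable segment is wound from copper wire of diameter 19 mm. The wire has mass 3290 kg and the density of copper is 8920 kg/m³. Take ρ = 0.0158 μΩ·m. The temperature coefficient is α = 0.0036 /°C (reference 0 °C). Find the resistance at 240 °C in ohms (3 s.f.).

0.135 Ω

ρ = 0.0158 μΩ·m = 1.58×10^-8 Ω·m
A = π(d/2)² = π(9.5000e-03 m)² = 2.8353e-04 m²
L = m/(density·A) = 3290/(8920×2.8353e-04) = 1301 m
R = ρL/A = (1.58×10^-8)(1301)/(2.8353e-04) = 0.07249 Ω
R(240 °C) = 0.07249 × (1 + 0.0036×240) = 0.135 Ω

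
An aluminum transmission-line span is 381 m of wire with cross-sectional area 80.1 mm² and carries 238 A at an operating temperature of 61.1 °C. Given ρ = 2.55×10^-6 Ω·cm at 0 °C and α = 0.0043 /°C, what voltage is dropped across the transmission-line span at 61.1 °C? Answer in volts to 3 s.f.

36.5 V

ρ = 2.55×10^-6 Ω·cm = 2.55×10^-8 Ω·m
A = 80.1 mm² = 8.010e-05 m²
R₍0₎ = ρL/A = (2.55×10^-8)(381)/(8.010e-05) = 0.1213 Ω
R₍61.1₎ = R₍0₎(1 + αΔT) = 0.1213 × (1 + 0.0043×61.1) = 0.1532 Ω
V = IR = 238 × 0.1532 = 36.5 V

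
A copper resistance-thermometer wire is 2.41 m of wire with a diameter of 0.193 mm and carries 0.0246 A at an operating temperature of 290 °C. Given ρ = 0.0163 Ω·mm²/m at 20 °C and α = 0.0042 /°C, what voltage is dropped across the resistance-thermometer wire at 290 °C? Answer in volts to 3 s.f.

ρ = 0.0163 Ω·mm²/m = 1.63×10^-8 Ω·m
A = π(d/2)² = π(9.6500e-05 m)² = 2.926e-08 m²
R₍20₎ = ρL/A = (1.63×10^-8)(2.41)/(2.926e-08) = 1.343 Ω
R₍290₎ = R₍20₎(1 + αΔT) = 1.343 × (1 + 0.0042×270) = 2.865 Ω
V = IR = 0.0246 × 2.865 = 0.0705 V

0.0705 V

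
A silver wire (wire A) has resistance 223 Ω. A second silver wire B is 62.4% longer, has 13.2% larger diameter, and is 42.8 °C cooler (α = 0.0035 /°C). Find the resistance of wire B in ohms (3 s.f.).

240 Ω

R ∝ ρL/d² with ρ ∝ (1+αΔT), so R_B/R_A = (1 + 62.4/100) × (1 + 13.2/100)⁻² × (1 − 0.0035×42.8)
= 1.624 × 0.7804 × 0.8502 = 1.077
R_B = 1.077 × 223 = 240 Ω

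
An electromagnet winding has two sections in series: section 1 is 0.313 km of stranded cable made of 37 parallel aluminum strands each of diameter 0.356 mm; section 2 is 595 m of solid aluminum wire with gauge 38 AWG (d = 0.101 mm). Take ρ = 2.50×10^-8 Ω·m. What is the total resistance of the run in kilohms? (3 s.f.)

Section 1: A_strand = π(1.7800e-04)² = 9.954e-08 m²; R₁ = ρL/(N·A_s) = (2.50×10^-8)(313)/(37×9.954e-08) = 2.125 Ω
Section 2: A = π(0.101/2 mm)² = π(5.0500e-05 m)² = 8.012e-09 m²
R₂ = (2.50×10^-8)(595)/(8.012e-09) = 1857 Ω
R = R₁ + R₂ = 1.86 kΩ

1.86 kΩ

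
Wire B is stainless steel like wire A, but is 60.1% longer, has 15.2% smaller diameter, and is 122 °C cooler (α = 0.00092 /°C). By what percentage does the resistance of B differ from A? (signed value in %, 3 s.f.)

R ∝ ρL/d² with ρ ∝ (1+αΔT), so R_B/R_A = (1 + 60.1/100) × (1 − 15.2/100)⁻² × (1 − 0.00092×122)
= 1.601 × 1.391 × 0.8878 = 1.976
(R_B − R_A)/R_A = 1.976 − 1 = 97.6%

97.6%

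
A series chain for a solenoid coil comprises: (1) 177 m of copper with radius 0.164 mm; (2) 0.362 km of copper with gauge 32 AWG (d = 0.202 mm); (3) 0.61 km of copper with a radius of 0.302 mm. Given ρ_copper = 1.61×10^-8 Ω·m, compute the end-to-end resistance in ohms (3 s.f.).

250 Ω

Seg 1: A = πr² = π(1.6400e-04 m)² = 8.450e-08 m²
R_1 = (1.61×10^-8)(177)/(8.450e-08) = 33.73 Ω
Seg 2: A = π(0.202/2 mm)² = π(1.0100e-04 m)² = 3.205e-08 m²
R_2 = (1.61×10^-8)(362)/(3.205e-08) = 181.9 Ω
Seg 3: A = πr² = π(3.0200e-04 m)² = 2.865e-07 m²
R_3 = (1.61×10^-8)(610)/(2.865e-07) = 34.28 Ω
R_total = R_1 + R_2 + R_3 = 250 Ω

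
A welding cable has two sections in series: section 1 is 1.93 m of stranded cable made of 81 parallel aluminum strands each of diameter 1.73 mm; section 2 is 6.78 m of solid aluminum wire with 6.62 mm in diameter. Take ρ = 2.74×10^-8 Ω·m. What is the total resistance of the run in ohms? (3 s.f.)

0.00568 Ω

Section 1: A_strand = π(8.6500e-04)² = 2.351e-06 m²; R₁ = ρL/(N·A_s) = (2.74×10^-8)(1.93)/(81×2.351e-06) = 2.777×10^-4 Ω
Section 2: A = π(d/2)² = π(3.3100e-03 m)² = 3.442e-05 m²
R₂ = (2.74×10^-8)(6.78)/(3.442e-05) = 0.005397 Ω
R = R₁ + R₂ = 0.00568 Ω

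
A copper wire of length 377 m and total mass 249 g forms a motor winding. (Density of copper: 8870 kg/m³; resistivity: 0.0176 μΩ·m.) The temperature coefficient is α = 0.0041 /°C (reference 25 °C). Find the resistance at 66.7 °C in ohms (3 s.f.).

104 Ω

ρ = 0.0176 μΩ·m = 1.76×10^-8 Ω·m
A = m/(density·L) = 0.249/(8870×377) = 7.4462e-08 m²
R = ρL/A = (1.76×10^-8)(377)/(7.4462e-08) = 89.11 Ω
R(66.7 °C) = 89.11 × (1 + 0.0041×41.7) = 104 Ω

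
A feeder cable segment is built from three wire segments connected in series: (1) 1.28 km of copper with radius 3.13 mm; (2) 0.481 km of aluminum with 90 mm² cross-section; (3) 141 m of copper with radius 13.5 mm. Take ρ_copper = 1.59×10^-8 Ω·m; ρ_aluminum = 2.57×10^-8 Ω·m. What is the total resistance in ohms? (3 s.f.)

0.803 Ω

Seg 1: A = πr² = π(3.1300e-03 m)² = 3.078e-05 m²
R_1 = (1.59×10^-8)(1280)/(3.078e-05) = 0.6613 Ω
Seg 2: A = 90 mm² = 9.000e-05 m²
R_2 = (2.57×10^-8)(481)/(9.000e-05) = 0.1374 Ω
Seg 3: A = πr² = π(1.3500e-02 m)² = 5.726e-04 m²
R_3 = (1.59×10^-8)(141)/(5.726e-04) = 0.003916 Ω
R_total = R_1 + R_2 + R_3 = 0.803 Ω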